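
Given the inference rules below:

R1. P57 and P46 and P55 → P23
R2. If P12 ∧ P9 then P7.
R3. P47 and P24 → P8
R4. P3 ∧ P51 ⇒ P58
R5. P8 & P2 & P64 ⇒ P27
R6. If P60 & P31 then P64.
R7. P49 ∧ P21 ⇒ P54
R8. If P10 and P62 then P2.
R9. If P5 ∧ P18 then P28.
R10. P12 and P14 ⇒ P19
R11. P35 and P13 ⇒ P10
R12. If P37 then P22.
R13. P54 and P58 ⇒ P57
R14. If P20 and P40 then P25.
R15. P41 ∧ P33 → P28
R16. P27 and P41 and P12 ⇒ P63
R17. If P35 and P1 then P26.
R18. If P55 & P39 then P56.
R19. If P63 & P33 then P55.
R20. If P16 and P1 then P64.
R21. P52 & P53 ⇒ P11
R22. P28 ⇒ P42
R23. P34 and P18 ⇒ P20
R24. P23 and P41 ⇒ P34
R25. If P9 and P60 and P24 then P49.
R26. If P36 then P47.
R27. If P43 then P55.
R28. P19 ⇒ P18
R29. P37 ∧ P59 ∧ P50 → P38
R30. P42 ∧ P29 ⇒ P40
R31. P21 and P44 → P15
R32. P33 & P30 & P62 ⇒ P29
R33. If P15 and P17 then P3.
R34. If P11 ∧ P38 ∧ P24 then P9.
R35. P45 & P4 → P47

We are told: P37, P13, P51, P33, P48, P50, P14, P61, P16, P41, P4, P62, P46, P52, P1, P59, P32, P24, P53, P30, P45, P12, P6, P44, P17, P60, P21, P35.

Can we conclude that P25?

Yes

P19  (by R10: P12, P14)
P10  (by R11: P35, P13)
P28  (by R15: P41, P33)
P64  (by R20: P16, P1)
P11  (by R21: P52, P53)
P42  (by R22: P28)
P18  (by R28: P19)
P38  (by R29: P37, P59, P50)
P15  (by R31: P21, P44)
P29  (by R32: P33, P30, P62)
P3  (by R33: P15, P17)
P9  (by R34: P11, P38, P24)
P47  (by R35: P45, P4)
P8  (by R3: P47, P24)
P58  (by R4: P3, P51)
P2  (by R8: P10, P62)
P49  (by R25: P9, P60, P24)
P40  (by R30: P42, P29)
P27  (by R5: P8, P2, P64)
P54  (by R7: P49, P21)
P57  (by R13: P54, P58)
P63  (by R16: P27, P41, P12)
P55  (by R19: P63, P33)
P23  (by R1: P57, P46, P55)
P34  (by R24: P23, P41)
P20  (by R23: P34, P18)
P25  (by R14: P20, P40)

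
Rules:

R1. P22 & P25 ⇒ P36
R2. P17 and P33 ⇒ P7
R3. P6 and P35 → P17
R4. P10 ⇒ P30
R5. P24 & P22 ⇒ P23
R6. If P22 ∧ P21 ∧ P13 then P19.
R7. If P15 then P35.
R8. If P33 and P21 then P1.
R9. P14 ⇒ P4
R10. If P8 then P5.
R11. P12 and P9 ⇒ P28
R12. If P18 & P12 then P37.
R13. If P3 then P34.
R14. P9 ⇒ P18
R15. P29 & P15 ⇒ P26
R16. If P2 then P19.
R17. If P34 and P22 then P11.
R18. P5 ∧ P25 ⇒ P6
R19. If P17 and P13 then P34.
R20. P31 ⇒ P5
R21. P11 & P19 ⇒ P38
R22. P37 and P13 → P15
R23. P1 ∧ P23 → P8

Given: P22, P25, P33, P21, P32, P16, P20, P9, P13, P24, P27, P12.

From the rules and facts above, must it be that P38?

Yes

P23  (by R5: P24, P22)
P19  (by R6: P22, P21, P13)
P1  (by R8: P33, P21)
P18  (by R14: P9)
P8  (by R23: P1, P23)
P5  (by R10: P8)
P37  (by R12: P18, P12)
P6  (by R18: P5, P25)
P15  (by R22: P37, P13)
P35  (by R7: P15)
P17  (by R3: P6, P35)
P34  (by R19: P17, P13)
P11  (by R17: P34, P22)
P38  (by R21: P11, P19)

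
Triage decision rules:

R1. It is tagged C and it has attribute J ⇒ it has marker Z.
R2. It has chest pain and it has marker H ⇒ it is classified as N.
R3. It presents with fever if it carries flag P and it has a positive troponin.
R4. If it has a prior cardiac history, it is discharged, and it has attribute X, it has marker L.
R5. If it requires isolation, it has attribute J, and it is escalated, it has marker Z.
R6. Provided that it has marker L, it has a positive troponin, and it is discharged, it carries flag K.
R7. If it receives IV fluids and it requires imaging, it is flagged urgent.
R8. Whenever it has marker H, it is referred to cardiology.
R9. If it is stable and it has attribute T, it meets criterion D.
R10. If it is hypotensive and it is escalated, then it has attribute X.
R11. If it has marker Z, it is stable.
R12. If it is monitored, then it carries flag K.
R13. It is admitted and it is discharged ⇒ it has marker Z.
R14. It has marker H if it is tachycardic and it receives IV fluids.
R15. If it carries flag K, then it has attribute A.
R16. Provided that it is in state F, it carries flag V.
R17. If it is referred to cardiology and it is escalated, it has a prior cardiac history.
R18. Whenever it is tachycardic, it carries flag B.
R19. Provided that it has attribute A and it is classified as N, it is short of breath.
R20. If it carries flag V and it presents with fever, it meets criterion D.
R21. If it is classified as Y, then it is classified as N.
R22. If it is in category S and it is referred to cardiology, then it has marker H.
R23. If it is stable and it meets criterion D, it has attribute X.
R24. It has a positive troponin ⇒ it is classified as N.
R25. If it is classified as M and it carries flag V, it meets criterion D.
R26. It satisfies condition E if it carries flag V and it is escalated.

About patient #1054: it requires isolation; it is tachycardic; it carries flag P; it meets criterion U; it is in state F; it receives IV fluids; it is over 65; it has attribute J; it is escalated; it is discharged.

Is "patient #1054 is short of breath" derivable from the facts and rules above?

No

Forward chaining from the given facts derives: has marker Z, is stable, has marker H, carries flag V, carries flag B, satisfies condition E, is referred to cardiology, has a prior cardiac history.
The only rule concluding "it is short of breath" is R19, which needs "it has attribute A"; that is never established.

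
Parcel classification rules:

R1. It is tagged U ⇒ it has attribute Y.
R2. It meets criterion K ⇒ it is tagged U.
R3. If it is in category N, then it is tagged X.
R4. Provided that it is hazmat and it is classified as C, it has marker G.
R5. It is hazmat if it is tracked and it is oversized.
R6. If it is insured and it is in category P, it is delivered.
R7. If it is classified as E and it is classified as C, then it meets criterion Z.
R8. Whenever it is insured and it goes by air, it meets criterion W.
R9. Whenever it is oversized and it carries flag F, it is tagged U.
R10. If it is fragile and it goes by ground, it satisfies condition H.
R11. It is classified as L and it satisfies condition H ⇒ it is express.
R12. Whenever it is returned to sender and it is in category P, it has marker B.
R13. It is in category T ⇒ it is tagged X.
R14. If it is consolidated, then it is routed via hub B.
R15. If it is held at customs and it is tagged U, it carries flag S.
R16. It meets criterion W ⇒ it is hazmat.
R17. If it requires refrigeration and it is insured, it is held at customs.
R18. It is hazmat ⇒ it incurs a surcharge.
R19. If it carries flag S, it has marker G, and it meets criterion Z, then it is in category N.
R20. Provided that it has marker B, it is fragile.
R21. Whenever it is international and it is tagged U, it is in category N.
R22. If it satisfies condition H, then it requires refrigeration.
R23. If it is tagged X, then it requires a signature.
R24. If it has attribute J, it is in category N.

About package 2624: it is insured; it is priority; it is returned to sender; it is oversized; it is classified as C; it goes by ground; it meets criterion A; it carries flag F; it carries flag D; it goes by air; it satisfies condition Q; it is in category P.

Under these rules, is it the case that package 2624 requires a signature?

Forward chaining from the given facts derives: is delivered, meets criterion W, is tagged U, has marker B, is hazmat, incurs a surcharge, is fragile, has attribute Y, has marker G, satisfies condition H, requires refrigeration, is held at customs, carries flag S.
The only rule concluding "it requires a signature" is R23, which needs "it is tagged X"; that is never established.

No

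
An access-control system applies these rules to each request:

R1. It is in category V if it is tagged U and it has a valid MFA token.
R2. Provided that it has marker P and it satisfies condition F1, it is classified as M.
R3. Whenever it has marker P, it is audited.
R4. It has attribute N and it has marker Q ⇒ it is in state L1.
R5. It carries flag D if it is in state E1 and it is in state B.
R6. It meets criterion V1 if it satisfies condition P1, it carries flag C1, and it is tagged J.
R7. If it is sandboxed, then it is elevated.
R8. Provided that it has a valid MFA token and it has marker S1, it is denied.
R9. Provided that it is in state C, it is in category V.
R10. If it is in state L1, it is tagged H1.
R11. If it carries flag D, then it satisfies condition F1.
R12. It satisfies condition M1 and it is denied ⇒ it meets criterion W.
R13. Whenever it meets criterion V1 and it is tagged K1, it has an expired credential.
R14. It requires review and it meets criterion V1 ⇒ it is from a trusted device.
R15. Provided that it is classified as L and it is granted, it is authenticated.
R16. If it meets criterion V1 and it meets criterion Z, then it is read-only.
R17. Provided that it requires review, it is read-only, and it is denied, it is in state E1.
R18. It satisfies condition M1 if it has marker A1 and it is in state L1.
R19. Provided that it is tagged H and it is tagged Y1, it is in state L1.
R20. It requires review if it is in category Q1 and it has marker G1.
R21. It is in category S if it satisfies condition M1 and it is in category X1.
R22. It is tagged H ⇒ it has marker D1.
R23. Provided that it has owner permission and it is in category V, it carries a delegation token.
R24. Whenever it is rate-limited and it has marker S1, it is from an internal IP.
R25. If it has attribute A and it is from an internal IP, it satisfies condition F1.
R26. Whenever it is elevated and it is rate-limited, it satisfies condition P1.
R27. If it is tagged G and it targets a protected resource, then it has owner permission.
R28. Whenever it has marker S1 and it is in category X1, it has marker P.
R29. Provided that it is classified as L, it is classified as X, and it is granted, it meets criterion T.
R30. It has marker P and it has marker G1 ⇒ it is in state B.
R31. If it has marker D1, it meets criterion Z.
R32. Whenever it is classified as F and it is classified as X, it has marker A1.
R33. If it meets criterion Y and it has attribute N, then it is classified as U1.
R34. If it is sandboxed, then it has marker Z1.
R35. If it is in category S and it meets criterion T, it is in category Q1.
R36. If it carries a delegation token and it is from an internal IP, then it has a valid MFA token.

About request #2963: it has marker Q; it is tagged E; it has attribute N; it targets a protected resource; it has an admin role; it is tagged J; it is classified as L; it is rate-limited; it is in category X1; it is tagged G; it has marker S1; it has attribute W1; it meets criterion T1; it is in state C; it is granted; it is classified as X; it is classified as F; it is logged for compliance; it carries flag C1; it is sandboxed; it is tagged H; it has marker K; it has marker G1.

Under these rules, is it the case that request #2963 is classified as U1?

Forward chaining from the given facts derives: is in state L1, is elevated, is in category V, is tagged H1, is authenticated, has marker D1, is from an internal IP, satisfies condition P1, has owner permission, has marker P, meets criterion T, is in state B, meets criterion Z, has marker A1, has marker Z1, is audited, meets criterion V1, is read-only, satisfies condition M1, is in category S, carries a delegation token, is in category Q1, has a valid MFA token, is denied, meets criterion W, requires review, is from a trusted device, is in state E1, carries flag D, satisfies condition F1, is classified as M.
The only rule concluding "it is classified as U1" is R33, which needs "it meets criterion Y"; that is never established.

No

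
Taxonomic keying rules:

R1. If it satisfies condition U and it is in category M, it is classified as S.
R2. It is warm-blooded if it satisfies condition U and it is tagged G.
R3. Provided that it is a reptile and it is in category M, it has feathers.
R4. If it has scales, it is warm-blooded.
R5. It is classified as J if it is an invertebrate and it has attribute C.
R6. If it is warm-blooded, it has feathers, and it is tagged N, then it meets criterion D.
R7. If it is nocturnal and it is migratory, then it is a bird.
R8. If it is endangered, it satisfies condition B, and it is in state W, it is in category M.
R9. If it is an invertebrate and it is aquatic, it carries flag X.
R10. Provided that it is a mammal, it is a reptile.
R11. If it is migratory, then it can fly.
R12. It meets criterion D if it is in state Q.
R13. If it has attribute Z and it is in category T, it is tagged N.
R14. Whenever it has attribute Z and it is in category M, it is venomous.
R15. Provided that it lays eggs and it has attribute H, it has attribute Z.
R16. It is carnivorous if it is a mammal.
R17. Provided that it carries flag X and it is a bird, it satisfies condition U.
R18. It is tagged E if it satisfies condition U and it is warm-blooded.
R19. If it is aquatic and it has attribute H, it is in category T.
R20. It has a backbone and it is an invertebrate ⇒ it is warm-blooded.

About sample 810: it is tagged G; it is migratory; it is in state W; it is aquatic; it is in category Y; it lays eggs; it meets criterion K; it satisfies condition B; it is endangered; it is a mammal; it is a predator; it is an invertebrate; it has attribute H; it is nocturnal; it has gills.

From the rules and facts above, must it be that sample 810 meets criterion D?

By R7 (it is nocturnal, it is migratory): it is a bird.
By R8 (it is endangered, it satisfies condition B, it is in state W): it is in category M.
By R9 (it is an invertebrate, it is aquatic): it carries flag X.
By R10 (it is a mammal): it is a reptile.
By R15 (it lays eggs, it has attribute H): it has attribute Z.
By R17 (it carries flag X, it is a bird): it satisfies condition U.
By R19 (it is aquatic, it has attribute H): it is in category T.
By R2 (it satisfies condition U, it is tagged G): it is warm-blooded.
By R3 (it is a reptile, it is in category M): it has feathers.
By R13 (it has attribute Z, it is in category T): it is tagged N.
By R6 (it is warm-blooded, it has feathers, it is tagged N): it meets criterion D.

Yes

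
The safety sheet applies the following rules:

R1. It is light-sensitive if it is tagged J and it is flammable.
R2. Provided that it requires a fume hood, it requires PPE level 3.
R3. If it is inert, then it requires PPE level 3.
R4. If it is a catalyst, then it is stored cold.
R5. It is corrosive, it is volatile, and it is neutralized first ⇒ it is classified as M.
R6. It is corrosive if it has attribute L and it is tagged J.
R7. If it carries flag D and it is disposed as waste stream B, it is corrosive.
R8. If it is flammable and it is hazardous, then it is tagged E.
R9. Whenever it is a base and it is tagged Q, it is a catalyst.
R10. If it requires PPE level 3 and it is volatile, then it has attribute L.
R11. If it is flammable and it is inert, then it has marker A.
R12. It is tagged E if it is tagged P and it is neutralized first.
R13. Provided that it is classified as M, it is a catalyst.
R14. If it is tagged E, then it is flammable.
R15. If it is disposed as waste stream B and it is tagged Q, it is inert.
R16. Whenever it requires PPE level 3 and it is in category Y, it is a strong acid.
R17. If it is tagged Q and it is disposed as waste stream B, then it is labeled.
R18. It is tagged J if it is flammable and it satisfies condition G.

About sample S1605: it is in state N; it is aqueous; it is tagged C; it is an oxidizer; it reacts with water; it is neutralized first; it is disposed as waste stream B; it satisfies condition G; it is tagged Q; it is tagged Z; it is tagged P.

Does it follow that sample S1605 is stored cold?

Forward chaining from the given facts derives: is tagged E, is flammable, is inert, is labeled, is tagged J, is light-sensitive, requires PPE level 3, has marker A.
The only rule concluding "it is stored cold" is R4, which needs "it is a catalyst"; that is never established.

No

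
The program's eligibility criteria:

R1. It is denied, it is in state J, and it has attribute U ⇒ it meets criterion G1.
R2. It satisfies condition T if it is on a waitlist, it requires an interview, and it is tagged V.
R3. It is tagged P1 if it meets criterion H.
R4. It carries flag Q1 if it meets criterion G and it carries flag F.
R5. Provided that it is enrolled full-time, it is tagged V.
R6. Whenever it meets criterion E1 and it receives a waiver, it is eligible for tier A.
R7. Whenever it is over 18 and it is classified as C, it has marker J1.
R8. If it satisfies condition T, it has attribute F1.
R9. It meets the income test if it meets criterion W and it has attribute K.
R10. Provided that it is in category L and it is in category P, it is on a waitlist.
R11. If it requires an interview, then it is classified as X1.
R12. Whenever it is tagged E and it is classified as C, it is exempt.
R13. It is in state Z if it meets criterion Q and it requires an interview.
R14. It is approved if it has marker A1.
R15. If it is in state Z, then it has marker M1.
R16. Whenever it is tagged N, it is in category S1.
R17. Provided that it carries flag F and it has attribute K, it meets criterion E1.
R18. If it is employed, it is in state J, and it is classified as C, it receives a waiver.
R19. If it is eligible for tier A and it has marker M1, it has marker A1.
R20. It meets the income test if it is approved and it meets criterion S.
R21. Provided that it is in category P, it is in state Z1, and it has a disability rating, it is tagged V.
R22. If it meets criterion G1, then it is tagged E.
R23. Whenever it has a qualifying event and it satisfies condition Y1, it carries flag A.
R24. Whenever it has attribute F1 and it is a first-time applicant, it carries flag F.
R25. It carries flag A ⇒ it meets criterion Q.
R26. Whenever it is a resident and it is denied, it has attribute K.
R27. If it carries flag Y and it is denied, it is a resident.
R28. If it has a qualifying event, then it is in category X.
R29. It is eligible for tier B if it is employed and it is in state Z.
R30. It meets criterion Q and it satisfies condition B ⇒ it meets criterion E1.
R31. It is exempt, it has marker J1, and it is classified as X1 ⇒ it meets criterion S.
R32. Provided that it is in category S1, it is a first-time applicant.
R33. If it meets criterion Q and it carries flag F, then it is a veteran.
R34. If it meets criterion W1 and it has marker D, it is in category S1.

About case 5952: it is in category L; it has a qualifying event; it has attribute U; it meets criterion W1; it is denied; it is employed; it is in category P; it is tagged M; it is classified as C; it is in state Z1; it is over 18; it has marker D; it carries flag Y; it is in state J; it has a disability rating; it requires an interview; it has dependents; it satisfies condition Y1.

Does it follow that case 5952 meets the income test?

Yes

By R1 (it is denied, it is in state J, it has attribute U): it meets criterion G1.
By R7 (it is over 18, it is classified as C): it has marker J1.
By R10 (it is in category L, it is in category P): it is on a waitlist.
By R11 (it requires an interview): it is classified as X1.
By R18 (it is employed, it is in state J, it is classified as C): it receives a waiver.
By R21 (it is in category P, it is in state Z1, it has a disability rating): it is tagged V.
By R22 (it meets criterion G1): it is tagged E.
By R23 (it has a qualifying event, it satisfies condition Y1): it carries flag A.
By R25 (it carries flag A): it meets criterion Q.
By R27 (it carries flag Y, it is denied): it is a resident.
By R34 (it meets criterion W1, it has marker D): it is in category S1.
By R2 (it is on a waitlist, it requires an interview, it is tagged V): it satisfies condition T.
By R8 (it satisfies condition T): it has attribute F1.
By R12 (it is tagged E, it is classified as C): it is exempt.
By R13 (it meets criterion Q, it requires an interview): it is in state Z.
By R15 (it is in state Z): it has marker M1.
By R26 (it is a resident, it is denied): it has attribute K.
By R31 (it is exempt, it has marker J1, it is classified as X1): it meets criterion S.
By R32 (it is in category S1): it is a first-time applicant.
By R24 (it has attribute F1, it is a first-time applicant): it carries flag F.
By R17 (it carries flag F, it has attribute K): it meets criterion E1.
By R6 (it meets criterion E1, it receives a waiver): it is eligible for tier A.
By R19 (it is eligible for tier A, it has marker M1): it has marker A1.
By R14 (it has marker A1): it is approved.
By R20 (it is approved, it meets criterion S): it meets the income test.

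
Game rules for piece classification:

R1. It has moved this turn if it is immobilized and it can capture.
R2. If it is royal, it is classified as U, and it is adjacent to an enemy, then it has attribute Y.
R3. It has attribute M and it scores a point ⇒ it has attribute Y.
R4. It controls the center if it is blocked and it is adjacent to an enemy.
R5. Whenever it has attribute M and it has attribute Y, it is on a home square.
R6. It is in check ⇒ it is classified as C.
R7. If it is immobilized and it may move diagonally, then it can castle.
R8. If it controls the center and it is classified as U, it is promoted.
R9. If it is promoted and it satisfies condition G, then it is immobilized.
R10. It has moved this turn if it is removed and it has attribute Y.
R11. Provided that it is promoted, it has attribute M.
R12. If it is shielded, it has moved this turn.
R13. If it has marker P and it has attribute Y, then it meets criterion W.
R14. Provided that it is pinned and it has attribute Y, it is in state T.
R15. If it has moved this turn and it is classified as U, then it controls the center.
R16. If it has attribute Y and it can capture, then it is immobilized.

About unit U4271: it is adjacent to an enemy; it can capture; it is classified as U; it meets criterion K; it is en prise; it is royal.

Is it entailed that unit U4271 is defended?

No

Forward chaining from the given facts derives: has attribute Y, is immobilized, has moved this turn, controls the center, is promoted, has attribute M, is on a home square.
No rule has "it is defended" as its conclusion, and it is not among the given facts.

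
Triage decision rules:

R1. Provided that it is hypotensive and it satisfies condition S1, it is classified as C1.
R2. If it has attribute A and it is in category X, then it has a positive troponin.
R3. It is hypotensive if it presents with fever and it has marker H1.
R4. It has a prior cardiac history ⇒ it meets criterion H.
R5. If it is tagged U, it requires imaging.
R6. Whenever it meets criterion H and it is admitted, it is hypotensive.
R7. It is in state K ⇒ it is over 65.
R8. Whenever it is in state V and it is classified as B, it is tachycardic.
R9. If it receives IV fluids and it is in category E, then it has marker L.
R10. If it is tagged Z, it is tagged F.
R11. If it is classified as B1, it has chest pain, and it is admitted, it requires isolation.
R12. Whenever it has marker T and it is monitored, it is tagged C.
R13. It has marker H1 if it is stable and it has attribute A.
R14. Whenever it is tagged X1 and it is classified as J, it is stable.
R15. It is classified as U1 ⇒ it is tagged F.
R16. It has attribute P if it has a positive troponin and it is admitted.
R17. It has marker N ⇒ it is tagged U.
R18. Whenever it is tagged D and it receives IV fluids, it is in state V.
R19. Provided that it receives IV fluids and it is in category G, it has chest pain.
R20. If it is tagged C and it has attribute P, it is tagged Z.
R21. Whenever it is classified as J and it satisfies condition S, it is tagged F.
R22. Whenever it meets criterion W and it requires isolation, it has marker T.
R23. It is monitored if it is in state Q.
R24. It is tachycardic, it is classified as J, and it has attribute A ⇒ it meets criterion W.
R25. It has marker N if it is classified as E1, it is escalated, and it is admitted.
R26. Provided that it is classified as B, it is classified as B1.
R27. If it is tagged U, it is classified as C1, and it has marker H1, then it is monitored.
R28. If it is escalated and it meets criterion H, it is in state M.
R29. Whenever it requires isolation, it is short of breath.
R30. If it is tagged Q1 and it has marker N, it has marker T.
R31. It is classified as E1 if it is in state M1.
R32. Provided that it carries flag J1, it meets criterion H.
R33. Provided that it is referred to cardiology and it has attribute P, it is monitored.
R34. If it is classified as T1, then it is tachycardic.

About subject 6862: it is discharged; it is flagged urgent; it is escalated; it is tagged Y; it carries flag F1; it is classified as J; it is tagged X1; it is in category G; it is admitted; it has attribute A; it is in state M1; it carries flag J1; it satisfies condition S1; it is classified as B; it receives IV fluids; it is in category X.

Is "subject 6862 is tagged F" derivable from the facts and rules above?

Forward chaining from the given facts derives: has a positive troponin, is stable, has attribute P, has chest pain, is classified as B1, is classified as E1, meets criterion H, is hypotensive, requires isolation, has marker H1, has marker N, is in state M, is short of breath, is classified as C1, is tagged U, is monitored, requires imaging.
Rules concluding "it is tagged F": R10 needs "it is tagged Z"; R15 needs "it is classified as U1"; R21 needs "it satisfies condition S" — none of these are established.

No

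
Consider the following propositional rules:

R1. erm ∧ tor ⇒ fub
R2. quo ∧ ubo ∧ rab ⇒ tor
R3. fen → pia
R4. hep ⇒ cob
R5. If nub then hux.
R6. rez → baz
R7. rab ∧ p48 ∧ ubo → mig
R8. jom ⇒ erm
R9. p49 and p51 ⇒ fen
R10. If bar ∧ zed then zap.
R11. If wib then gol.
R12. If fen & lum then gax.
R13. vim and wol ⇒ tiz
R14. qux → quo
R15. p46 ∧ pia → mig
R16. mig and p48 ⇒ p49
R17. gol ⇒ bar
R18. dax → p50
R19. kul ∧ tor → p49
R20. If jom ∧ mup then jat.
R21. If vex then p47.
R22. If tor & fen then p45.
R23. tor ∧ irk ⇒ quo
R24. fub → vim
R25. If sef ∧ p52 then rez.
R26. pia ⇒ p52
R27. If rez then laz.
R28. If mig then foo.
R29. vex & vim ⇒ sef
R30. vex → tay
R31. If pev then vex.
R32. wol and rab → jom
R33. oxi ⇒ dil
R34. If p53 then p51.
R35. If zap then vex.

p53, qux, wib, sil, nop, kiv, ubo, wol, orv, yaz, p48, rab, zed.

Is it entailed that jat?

No

Forward chaining from the given facts derives: mig, gol, quo, p49, bar, foo, jom, p51, tor, erm, fen, zap, p45, vex, fub, pia, p47, vim, p52, sef, tay, tiz, rez, laz, baz.
The only rule concluding jat is R20, which needs mup; that is never established.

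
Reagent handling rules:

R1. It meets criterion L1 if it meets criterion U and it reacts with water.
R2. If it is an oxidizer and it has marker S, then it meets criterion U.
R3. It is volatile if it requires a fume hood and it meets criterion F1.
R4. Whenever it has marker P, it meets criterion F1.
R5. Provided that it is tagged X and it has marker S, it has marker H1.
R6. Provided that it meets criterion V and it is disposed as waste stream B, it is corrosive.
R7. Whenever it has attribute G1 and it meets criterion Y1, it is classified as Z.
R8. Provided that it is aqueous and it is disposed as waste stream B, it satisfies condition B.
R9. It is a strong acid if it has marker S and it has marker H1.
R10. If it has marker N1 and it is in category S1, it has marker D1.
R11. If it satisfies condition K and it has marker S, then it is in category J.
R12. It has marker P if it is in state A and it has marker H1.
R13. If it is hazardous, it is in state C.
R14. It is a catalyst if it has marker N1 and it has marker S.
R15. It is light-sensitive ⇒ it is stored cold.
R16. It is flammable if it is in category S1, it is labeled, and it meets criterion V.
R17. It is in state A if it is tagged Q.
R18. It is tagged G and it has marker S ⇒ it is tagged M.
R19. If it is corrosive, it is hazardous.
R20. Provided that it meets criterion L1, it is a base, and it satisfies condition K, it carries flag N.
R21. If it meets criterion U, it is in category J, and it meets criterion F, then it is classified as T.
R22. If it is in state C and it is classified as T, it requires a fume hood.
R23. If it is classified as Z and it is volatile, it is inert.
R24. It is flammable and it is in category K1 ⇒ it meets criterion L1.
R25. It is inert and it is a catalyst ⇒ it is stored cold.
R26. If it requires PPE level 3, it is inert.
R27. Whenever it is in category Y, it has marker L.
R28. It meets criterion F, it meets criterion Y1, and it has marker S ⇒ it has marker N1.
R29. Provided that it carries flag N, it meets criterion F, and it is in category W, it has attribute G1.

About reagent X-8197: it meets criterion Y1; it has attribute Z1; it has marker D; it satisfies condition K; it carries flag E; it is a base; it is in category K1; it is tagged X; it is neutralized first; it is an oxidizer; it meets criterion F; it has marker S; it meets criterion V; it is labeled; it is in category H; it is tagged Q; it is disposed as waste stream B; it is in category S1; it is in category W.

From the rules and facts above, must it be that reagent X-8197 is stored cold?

Yes

By R2 (it is an oxidizer, it has marker S): it meets criterion U.
By R5 (it is tagged X, it has marker S): it has marker H1.
By R6 (it meets criterion V, it is disposed as waste stream B): it is corrosive.
By R11 (it satisfies condition K, it has marker S): it is in category J.
By R16 (it is in category S1, it is labeled, it meets criterion V): it is flammable.
By R17 (it is tagged Q): it is in state A.
By R19 (it is corrosive): it is hazardous.
By R21 (it meets criterion U, it is in category J, it meets criterion F): it is classified as T.
By R24 (it is flammable, it is in category K1): it meets criterion L1.
By R28 (it meets criterion F, it meets criterion Y1, it has marker S): it has marker N1.
By R12 (it is in state A, it has marker H1): it has marker P.
By R13 (it is hazardous): it is in state C.
By R14 (it has marker N1, it has marker S): it is a catalyst.
By R20 (it meets criterion L1, it is a base, it satisfies condition K): it carries flag N.
By R22 (it is in state C, it is classified as T): it requires a fume hood.
By R29 (it carries flag N, it meets criterion F, it is in category W): it has attribute G1.
By R4 (it has marker P): it meets criterion F1.
By R7 (it has attribute G1, it meets criterion Y1): it is classified as Z.
By R3 (it requires a fume hood, it meets criterion F1): it is volatile.
By R23 (it is classified as Z, it is volatile): it is inert.
By R25 (it is inert, it is a catalyst): it is stored cold.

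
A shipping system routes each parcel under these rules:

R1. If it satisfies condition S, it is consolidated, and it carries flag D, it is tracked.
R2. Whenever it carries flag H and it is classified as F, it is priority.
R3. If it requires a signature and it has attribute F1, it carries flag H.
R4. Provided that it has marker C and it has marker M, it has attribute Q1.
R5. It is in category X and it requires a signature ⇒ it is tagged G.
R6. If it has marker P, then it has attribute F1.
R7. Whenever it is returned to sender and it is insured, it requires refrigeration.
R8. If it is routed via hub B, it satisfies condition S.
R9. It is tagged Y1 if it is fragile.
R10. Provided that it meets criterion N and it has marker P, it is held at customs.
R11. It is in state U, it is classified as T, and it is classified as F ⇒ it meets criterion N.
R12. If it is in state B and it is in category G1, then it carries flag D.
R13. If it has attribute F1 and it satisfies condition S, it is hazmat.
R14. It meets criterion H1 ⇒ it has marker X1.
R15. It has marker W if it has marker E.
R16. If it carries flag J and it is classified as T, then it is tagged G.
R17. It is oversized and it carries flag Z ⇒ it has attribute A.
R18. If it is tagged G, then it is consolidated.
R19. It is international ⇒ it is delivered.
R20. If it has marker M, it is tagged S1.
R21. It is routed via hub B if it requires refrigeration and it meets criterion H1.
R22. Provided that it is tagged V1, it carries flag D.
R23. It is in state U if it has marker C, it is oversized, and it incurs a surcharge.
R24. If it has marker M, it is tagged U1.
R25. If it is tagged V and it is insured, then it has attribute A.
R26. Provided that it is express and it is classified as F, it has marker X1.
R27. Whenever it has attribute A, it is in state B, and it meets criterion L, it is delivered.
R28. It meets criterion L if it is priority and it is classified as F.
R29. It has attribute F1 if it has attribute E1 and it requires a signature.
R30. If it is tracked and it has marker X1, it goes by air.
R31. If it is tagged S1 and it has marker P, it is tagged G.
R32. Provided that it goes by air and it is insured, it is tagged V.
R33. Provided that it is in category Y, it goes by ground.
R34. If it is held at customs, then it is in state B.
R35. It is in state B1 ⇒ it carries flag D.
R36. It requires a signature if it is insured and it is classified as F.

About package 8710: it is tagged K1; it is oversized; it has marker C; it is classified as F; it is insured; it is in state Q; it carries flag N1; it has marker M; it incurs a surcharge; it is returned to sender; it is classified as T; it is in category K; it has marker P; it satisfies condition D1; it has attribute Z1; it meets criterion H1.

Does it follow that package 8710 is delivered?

Forward chaining from the given facts derives: has attribute Q1, has attribute F1, requires refrigeration, has marker X1, is tagged S1, is routed via hub B, is in state U, is tagged U1, is tagged G, requires a signature, carries flag H, satisfies condition S, meets criterion N, is hazmat, is consolidated, is priority, is held at customs, meets criterion L, is in state B.
Rules concluding "it is delivered": R19 needs "it is international"; R27 needs "it has attribute A" — none of these are established.

No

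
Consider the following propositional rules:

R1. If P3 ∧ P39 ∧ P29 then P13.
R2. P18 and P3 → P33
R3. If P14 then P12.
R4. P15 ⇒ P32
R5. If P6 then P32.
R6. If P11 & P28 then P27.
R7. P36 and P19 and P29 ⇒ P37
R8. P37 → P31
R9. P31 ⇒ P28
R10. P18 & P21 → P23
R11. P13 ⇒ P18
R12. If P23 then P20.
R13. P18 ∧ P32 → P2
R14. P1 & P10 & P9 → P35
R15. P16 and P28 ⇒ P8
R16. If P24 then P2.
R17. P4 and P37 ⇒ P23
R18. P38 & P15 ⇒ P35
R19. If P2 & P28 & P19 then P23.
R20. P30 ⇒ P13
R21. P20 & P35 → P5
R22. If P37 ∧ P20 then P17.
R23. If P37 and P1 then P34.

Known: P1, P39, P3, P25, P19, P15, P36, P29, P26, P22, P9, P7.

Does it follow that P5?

Forward chaining from the given facts derives: P13, P32, P37, P31, P28, P18, P2, P23, P34, P33, P20, P17.
The only rule concluding P5 is R21, which needs P35; that is never established.

No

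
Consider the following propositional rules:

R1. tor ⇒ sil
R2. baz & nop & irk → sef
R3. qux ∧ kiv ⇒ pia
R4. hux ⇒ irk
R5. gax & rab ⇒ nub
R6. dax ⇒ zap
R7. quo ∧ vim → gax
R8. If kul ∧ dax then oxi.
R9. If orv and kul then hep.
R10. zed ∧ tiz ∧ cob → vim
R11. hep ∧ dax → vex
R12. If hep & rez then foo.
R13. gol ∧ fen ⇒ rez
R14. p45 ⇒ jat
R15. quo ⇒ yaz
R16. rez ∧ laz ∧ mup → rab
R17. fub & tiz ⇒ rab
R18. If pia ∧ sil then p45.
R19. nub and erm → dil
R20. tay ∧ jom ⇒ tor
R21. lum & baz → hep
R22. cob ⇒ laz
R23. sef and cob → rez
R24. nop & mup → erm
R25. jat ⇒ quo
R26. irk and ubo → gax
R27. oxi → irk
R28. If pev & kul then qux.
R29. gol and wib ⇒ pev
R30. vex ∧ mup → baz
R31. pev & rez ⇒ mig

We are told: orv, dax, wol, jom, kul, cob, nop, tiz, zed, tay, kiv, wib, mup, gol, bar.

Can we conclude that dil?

Yes

oxi  (by R8: kul, dax)
hep  (by R9: orv, kul)
vim  (by R10: zed, tiz, cob)
vex  (by R11: hep, dax)
tor  (by R20: tay, jom)
laz  (by R22: cob)
erm  (by R24: nop, mup)
irk  (by R27: oxi)
pev  (by R29: gol, wib)
baz  (by R30: vex, mup)
sil  (by R1: tor)
sef  (by R2: baz, nop, irk)
rez  (by R23: sef, cob)
qux  (by R28: pev, kul)
pia  (by R3: qux, kiv)
rab  (by R16: rez, laz, mup)
p45  (by R18: pia, sil)
jat  (by R14: p45)
quo  (by R25: jat)
gax  (by R7: quo, vim)
nub  (by R5: gax, rab)
dil  (by R19: nub, erm)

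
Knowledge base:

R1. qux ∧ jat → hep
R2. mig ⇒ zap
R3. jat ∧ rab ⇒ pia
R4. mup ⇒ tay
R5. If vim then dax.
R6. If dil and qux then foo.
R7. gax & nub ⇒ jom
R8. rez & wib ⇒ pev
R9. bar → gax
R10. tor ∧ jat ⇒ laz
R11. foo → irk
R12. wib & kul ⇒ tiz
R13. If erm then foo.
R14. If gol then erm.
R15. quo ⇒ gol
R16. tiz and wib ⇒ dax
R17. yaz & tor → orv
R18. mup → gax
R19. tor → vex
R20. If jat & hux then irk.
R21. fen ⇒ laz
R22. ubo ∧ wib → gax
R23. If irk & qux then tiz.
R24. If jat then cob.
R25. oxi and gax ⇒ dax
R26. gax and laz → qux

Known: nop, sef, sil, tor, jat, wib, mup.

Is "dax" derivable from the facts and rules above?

Forward chaining from the given facts derives: tay, laz, gax, vex, cob, qux, hep.
Rules concluding dax: R5 needs vim; R16 needs tiz; R25 needs oxi — none of these are established.

No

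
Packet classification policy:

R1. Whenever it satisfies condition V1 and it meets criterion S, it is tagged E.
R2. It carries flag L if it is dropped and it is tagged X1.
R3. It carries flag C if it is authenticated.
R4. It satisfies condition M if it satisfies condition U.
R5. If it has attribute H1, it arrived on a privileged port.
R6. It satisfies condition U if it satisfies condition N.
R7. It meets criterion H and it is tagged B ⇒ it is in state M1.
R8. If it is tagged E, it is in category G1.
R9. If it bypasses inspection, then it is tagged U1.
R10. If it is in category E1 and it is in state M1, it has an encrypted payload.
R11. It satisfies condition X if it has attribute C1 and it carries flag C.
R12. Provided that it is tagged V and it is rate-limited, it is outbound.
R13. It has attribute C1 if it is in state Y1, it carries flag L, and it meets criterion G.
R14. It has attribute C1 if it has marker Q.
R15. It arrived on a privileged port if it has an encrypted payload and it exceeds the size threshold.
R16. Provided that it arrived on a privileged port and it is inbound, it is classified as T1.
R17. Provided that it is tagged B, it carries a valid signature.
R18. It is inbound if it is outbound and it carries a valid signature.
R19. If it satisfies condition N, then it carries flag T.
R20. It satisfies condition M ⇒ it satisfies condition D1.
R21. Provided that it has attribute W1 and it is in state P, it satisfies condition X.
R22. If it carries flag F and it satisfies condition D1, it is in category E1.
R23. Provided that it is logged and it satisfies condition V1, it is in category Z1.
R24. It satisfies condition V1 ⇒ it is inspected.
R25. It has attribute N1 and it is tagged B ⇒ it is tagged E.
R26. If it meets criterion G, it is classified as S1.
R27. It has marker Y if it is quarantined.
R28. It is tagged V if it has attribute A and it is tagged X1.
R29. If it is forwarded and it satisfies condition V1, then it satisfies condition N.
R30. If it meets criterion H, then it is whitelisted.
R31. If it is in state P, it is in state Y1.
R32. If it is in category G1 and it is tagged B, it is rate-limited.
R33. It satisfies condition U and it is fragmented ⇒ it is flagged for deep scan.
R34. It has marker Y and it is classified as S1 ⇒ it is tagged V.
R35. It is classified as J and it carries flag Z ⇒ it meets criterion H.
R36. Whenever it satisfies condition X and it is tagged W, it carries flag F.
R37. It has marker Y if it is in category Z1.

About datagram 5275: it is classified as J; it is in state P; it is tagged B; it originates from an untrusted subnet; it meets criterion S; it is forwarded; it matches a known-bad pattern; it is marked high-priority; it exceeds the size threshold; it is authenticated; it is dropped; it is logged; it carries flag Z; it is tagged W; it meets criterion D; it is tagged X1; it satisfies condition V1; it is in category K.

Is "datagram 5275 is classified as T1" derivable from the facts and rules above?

Forward chaining from the given facts derives: is tagged E, carries flag L, carries flag C, is in category G1, carries a valid signature, is in category Z1, is inspected, satisfies condition N, is in state Y1, is rate-limited, meets criterion H, has marker Y, satisfies condition U, is in state M1, carries flag T, is whitelisted, satisfies condition M, satisfies condition D1.
The only rule concluding "it is classified as T1" is R16, which needs "it arrived on a privileged port"; that is never established.

No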